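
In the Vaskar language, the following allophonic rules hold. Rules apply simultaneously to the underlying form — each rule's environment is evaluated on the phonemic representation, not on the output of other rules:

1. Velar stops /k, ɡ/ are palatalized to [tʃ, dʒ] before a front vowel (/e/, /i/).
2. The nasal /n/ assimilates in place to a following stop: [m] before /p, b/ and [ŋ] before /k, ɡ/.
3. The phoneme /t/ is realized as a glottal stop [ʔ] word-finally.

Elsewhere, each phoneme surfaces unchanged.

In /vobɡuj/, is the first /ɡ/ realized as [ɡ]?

/ɡ/ (between /b/ and /u/): rule 1 targets it, but not before a front vowel → unchanged [ɡ].
The actual realization is [ɡ], which matches [ɡ].

Yes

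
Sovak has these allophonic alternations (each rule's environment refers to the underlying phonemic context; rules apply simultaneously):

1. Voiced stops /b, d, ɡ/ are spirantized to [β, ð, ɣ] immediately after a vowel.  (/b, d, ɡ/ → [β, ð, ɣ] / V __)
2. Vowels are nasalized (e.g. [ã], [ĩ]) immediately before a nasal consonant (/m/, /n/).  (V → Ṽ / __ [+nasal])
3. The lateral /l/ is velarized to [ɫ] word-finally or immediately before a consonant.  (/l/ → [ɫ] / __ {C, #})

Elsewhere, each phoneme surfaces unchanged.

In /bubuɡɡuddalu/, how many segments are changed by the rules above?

3

Segments that undergo a rule: /b/ → [β] (rule 1); /ɡ/ → [ɣ] (rule 1); /d/ → [ð] (rule 1).
All other segments surface unchanged.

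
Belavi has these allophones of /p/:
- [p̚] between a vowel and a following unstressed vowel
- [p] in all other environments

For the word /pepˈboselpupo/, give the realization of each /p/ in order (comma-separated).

[p], [p], [p], [p̚]

Occurrence 1 (position 1): no conditioning environment matches → elsewhere allophone [p].
Occurrence 2 (position 3): no conditioning environment matches → elsewhere allophone [p].
Occurrence 3 (position 9): no conditioning environment matches → elsewhere allophone [p].
Occurrence 4 (position 11): between a vowel and a following unstressed vowel → [p̚].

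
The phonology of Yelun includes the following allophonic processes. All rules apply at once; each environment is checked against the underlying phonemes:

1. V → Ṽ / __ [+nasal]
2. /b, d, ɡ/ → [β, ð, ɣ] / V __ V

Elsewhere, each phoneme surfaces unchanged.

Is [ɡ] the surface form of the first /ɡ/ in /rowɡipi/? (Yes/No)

Yes

/ɡ/ — between /w/ and /i/; rule 2 does not apply here → [ɡ].
The actual realization is [ɡ], which matches [ɡ].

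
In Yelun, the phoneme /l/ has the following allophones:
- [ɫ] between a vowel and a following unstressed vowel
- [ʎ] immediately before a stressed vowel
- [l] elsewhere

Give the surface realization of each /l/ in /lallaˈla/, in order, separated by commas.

Occurrence 1 (position 1): no conditioning environment matches → elsewhere allophone [l].
Occurrence 2 (position 3): no conditioning environment matches → elsewhere allophone [l].
Occurrence 3 (position 4): no conditioning environment matches → elsewhere allophone [l].
Occurrence 4 (position 6): immediately before a stressed vowel → [ʎ].

[l], [l], [l], [ʎ]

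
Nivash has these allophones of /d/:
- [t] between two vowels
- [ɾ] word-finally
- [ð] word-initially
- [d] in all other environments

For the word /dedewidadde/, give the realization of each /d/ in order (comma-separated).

Occurrence 1 (position 1): word-initially → [ð].
Occurrence 2 (position 3): between two vowels → [t].
Occurrence 3 (position 7): between two vowels → [t].
Occurrence 4 (position 9): no conditioning environment matches → elsewhere allophone [d].
Occurrence 5 (position 10): no conditioning environment matches → elsewhere allophone [d].

[ð], [t], [t], [d], [d]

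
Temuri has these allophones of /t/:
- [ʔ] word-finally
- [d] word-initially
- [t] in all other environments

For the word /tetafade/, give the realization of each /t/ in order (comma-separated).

[d], [t]

Occurrence 1 (position 1): word-initially → [d].
Occurrence 2 (position 3): no conditioning environment matches → elsewhere allophone [t].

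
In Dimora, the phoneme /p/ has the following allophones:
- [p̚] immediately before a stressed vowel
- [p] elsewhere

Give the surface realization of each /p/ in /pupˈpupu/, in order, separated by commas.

[p], [p], [p̚], [p]

Occurrence 1 (position 1): no conditioning environment matches → elsewhere allophone [p].
Occurrence 2 (position 3): no conditioning environment matches → elsewhere allophone [p].
Occurrence 3 (position 4): immediately before a stressed vowel → [p̚].
Occurrence 4 (position 6): no conditioning environment matches → elsewhere allophone [p].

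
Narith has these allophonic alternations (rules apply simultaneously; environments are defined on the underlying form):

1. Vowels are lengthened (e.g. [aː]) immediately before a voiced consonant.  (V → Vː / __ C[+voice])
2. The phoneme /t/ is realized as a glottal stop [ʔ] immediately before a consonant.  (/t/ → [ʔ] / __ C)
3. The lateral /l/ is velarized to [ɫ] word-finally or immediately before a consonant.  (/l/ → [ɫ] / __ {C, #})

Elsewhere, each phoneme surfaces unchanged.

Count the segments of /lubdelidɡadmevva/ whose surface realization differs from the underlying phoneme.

Segments that undergo a rule: /u/ → [uː] (rule 1); /e/ → [eː] (rule 1); /i/ → [iː] (rule 1); /a/ → [aː] (rule 1); /e/ → [eː] (rule 1).
All other segments surface unchanged.

5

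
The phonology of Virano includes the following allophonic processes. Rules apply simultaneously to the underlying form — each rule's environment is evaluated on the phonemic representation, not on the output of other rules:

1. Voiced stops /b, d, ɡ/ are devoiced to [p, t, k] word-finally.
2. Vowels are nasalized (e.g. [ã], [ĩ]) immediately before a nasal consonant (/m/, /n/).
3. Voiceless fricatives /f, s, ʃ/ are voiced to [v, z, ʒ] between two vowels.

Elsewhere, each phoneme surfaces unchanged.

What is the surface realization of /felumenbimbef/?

/f/ (word-initial): rule 3 targets it, but not between two vowels → unchanged [f].
/e/ (between /f/ and /l/) is in the target of rule 2 but the environment (before a nasal consonant) is not met → [e].
/l/ — not in any rule's target class → [l].
/u/ meets the environment for rule 2 (before a nasal consonant) → [ũ].
/m/ stays [m].
Rule 2 applies to /e/ (between /m/ and /n/: before a nasal consonant) → [ẽ].
/n/ (between /e/ and /b/) is unaffected → [n].
/b/ (between /n/ and /i/) is in the target of rule 1 but the environment (word-finally) is not met → [b].
/i/ (between /b/ and /m/) occurs before a nasal consonant → [ĩ] by rule 2.
/m/ stays [m].
/b/ (between /m/ and /e/) fails the environment for rule 1, so it stays [b].
/e/ (between /b/ and /f/): rule 2 targets it, but not before a nasal consonant → unchanged [e].
/f/ (word-final) fails the environment for rule 3, so it stays [f].

[felũmẽnbĩmbef]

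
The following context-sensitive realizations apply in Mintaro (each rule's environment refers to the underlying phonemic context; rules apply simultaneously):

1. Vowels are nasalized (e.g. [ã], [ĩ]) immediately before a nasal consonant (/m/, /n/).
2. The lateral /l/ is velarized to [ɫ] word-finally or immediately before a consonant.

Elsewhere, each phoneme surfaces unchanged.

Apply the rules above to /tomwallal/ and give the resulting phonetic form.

/t/ — not in any rule's target class → [t].
/o/ — between /t/ and /m/, before a nasal consonant — surfaces as [õ] (rule 1).
/m/ stays [m].
/w/ stays [w].
/a/ (between /w/ and /l/): rule 1 targets it, but not before a nasal consonant → unchanged [a].
/l/ (between /a/ and /l/) occurs word-finally or immediately before a consonant → [ɫ] by rule 2.
/l/ (between /l/ and /a/) is in the target of rule 2 but the environment (word-finally or immediately before a consonant) is not met → [l].
/a/ (between /l/ and /l/) fails the environment for rule 1, so it stays [a].
Rule 2 applies to /l/ (word-final: word-finally or immediately before a consonant) → [ɫ].

[tõmwaɫlaɫ]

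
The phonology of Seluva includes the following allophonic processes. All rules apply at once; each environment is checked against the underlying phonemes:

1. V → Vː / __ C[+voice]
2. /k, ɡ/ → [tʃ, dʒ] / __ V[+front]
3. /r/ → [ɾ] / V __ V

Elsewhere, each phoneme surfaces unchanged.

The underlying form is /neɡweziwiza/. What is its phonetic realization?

/e/ — between /n/ and /ɡ/, before a voiced consonant — surfaces as [eː] (rule 1).
/ɡ/ — between /e/ and /w/; rule 2 does not apply here → [ɡ].
/e/ meets the environment for rule 1 (before a voiced consonant) → [eː].
/i/ — between /z/ and /w/, before a voiced consonant — surfaces as [iː] (rule 1).
/i/ meets the environment for rule 1 (before a voiced consonant) → [iː].
/a/ (word-final) fails the environment for rule 1, so it stays [a].

[neːɡweːziːwiːza]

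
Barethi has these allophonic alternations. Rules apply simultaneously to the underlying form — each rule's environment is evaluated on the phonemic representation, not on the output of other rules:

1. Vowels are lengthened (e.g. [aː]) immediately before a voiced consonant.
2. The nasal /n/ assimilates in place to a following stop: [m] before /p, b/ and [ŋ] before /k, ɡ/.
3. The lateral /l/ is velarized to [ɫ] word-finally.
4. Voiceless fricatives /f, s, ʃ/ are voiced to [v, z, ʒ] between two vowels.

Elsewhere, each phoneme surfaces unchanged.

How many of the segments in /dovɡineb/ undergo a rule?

3

Segments that undergo a rule: /o/ → [oː] (rule 1); /i/ → [iː] (rule 1); /e/ → [eː] (rule 1).
All other segments surface unchanged.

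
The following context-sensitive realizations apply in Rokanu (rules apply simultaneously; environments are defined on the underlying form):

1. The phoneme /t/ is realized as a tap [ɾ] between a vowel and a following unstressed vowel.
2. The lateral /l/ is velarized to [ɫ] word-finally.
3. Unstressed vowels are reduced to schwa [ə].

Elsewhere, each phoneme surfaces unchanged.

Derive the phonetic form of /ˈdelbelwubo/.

[ˈdelbəlwəbə]

/d/ (word-initial): no rule targets it → [d].
/e/ (between /d/ and /l/): rule 3 targets it, but not in an unstressed syllable → unchanged [e].
/l/ (between /e/ and /b/) is in the target of rule 2 but the environment (word-finally) is not met → [l].
/b/ stays [b].
Rule 3 applies to /e/ (between /b/ and /l/: in an unstressed syllable) → [ə].
/l/ (between /e/ and /w/) fails the environment for rule 2, so it stays [l].
/w/ — not in any rule's target class → [w].
/u/ — between /w/ and /b/, in an unstressed syllable — surfaces as [ə] (rule 3).
/b/ — not in any rule's target class → [b].
/o/ meets the environment for rule 3 (in an unstressed syllable) → [ə].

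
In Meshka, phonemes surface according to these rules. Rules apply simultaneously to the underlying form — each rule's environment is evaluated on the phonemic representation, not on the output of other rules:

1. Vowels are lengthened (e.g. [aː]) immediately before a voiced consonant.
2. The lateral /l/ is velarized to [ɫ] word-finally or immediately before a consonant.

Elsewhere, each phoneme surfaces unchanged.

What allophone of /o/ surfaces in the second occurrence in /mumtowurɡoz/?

[oː]

/o/ — between /ɡ/ and /z/, before a voiced consonant — surfaces as [oː] (rule 1).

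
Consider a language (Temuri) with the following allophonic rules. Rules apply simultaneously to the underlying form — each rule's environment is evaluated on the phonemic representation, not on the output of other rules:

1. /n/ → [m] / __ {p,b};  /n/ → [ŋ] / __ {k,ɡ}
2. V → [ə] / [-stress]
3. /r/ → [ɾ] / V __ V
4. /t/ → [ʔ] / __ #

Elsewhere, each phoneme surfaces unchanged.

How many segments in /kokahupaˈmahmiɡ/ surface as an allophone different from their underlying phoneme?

5

Segments that undergo a rule: /o/ → [ə] (rule 2); /a/ → [ə] (rule 2); /u/ → [ə] (rule 2); /a/ → [ə] (rule 2); /i/ → [ə] (rule 2).
All other segments surface unchanged.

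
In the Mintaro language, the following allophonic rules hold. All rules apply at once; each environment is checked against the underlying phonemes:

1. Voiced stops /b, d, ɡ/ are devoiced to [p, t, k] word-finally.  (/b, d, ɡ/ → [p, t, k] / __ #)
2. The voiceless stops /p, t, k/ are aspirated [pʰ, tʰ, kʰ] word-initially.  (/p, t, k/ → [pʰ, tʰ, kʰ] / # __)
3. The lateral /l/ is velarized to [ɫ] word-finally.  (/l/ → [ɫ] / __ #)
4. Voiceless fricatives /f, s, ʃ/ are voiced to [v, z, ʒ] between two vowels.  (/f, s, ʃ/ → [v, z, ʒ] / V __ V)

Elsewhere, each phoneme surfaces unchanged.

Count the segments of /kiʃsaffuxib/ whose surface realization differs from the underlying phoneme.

2

Segments that undergo a rule: /k/ → [kʰ] (rule 2); /b/ → [p] (rule 1).
All other segments surface unchanged.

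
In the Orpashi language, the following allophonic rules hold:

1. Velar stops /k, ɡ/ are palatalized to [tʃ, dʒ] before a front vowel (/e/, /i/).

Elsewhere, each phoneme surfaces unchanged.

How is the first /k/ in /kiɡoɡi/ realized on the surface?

[tʃ]

Rule 1 applies to /k/ (word-initial: before a front vowel) → [tʃ].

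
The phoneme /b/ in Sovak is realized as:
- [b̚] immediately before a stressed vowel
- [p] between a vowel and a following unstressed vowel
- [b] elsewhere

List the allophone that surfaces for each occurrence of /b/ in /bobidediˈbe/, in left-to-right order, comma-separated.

Occurrence 1 (position 1): no conditioning environment matches → elsewhere allophone [b].
Occurrence 2 (position 3): between a vowel and a following unstressed vowel → [p].
Occurrence 3 (position 9): immediately before a stressed vowel → [b̚].

[b], [p], [b̚]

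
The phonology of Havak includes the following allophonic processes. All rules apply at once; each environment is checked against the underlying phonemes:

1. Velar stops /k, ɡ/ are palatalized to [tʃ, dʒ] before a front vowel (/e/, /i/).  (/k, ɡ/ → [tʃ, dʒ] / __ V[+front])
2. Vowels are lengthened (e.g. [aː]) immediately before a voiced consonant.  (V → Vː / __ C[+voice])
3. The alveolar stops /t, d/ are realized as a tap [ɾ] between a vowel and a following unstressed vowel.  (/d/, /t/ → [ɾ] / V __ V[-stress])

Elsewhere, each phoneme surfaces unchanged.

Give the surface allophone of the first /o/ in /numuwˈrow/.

[oː]

/o/ (between /r/ and /w/) occurs before a voiced consonant → [oː] by rule 2.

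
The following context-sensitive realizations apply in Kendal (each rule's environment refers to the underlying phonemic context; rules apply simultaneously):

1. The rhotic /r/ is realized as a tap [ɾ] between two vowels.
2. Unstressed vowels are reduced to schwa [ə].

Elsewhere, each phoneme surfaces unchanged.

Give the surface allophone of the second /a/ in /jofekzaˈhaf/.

/a/ (between /h/ and /f/): rule 2 targets it, but not in an unstressed syllable → unchanged [a].

[a]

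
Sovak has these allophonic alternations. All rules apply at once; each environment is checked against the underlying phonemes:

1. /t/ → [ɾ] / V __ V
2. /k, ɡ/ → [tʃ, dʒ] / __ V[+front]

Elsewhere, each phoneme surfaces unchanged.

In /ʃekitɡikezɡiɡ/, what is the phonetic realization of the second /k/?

[tʃ]

/k/ — between /i/ and /e/, before a front vowel — surfaces as [tʃ] (rule 2).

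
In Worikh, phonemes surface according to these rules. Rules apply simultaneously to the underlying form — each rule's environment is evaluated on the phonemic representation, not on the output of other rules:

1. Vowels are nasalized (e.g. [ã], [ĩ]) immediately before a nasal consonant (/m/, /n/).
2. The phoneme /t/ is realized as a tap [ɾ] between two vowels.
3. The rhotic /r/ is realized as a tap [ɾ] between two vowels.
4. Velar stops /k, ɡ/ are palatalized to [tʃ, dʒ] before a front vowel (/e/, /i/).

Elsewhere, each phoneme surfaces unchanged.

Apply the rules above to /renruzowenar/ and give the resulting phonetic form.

/r/ (word-initial) is in the target of rule 3 but the environment (between two vowels) is not met → [r].
/e/ (between /r/ and /n/): before a nasal consonant, so rule 1 applies → [ẽ].
/n/ (between /e/ and /r/): no rule targets it → [n].
/r/ (between /n/ and /u/) is in the target of rule 3 but the environment (between two vowels) is not met → [r].
/u/ (between /r/ and /z/): rule 1 targets it, but not before a nasal consonant → unchanged [u].
/z/ — not in any rule's target class → [z].
/o/ (between /z/ and /w/): rule 1 targets it, but not before a nasal consonant → unchanged [o].
/w/ (between /o/ and /e/): no rule targets it → [w].
/e/ (between /w/ and /n/): before a nasal consonant, so rule 1 applies → [ẽ].
/n/ stays [n].
/a/ (between /n/ and /r/): rule 1 targets it, but not before a nasal consonant → unchanged [a].
/r/ (word-final) fails the environment for rule 3, so it stays [r].

[rẽnruzowẽnar]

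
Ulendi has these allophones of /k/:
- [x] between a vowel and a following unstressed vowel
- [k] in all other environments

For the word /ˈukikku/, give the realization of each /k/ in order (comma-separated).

Occurrence 1 (position 2): between a vowel and a following unstressed vowel → [x].
Occurrence 2 (position 4): no conditioning environment matches → elsewhere allophone [k].
Occurrence 3 (position 5): no conditioning environment matches → elsewhere allophone [k].

[x], [k], [k]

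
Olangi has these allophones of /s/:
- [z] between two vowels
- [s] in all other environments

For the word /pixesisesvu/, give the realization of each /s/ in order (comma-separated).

Occurrence 1 (position 5): between two vowels → [z].
Occurrence 2 (position 7): between two vowels → [z].
Occurrence 3 (position 9): no conditioning environment matches → elsewhere allophone [s].

[z], [z], [s]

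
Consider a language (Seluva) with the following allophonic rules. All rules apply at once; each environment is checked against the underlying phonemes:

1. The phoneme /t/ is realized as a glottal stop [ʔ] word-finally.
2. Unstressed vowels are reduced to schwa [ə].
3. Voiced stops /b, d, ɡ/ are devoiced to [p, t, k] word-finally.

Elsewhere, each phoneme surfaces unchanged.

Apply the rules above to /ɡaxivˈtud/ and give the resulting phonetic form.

[ɡəxəvˈtut]

/ɡ/ (word-initial): rule 3 targets it, but not word-finally → unchanged [ɡ].
Rule 2 applies to /a/ (between /ɡ/ and /x/: in an unstressed syllable) → [ə].
/x/ stays [x].
/i/ (between /x/ and /v/) occurs in an unstressed syllable → [ə] by rule 2.
/v/ (between /i/ and /t/) is unaffected → [v].
/t/ (between /v/ and /u/) is in the target of rule 1 but the environment (word-finally) is not met → [t].
/u/ (between /t/ and /d/) fails the environment for rule 2, so it stays [u].
Rule 3 applies to /d/ (word-final: word-finally) → [t].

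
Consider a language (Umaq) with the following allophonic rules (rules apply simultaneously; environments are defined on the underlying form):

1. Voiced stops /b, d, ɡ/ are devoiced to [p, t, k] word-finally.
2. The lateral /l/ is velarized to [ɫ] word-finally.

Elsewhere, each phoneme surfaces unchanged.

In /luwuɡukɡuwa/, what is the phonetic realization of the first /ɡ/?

[ɡ]

/ɡ/ (between /u/ and /u/): rule 1 targets it, but not word-finally → unchanged [ɡ].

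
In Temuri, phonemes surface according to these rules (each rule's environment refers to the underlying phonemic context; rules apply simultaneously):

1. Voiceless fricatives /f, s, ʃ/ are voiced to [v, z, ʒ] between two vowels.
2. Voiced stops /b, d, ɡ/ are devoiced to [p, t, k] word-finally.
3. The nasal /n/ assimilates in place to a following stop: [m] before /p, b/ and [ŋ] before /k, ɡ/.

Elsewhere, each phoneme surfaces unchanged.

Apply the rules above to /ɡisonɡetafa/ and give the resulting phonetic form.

[ɡizoŋɡetava]

/ɡ/ (word-initial): rule 2 targets it, but not word-finally → unchanged [ɡ].
Rule 1 applies to /s/ (between /i/ and /o/: between two vowels) → [z].
/n/ (between /o/ and /ɡ/): before a labial or velar stop, so rule 3 applies → [ŋ].
/ɡ/ (between /n/ and /e/) fails the environment for rule 2, so it stays [ɡ].
/f/ meets the environment for rule 1 (between two vowels) → [v].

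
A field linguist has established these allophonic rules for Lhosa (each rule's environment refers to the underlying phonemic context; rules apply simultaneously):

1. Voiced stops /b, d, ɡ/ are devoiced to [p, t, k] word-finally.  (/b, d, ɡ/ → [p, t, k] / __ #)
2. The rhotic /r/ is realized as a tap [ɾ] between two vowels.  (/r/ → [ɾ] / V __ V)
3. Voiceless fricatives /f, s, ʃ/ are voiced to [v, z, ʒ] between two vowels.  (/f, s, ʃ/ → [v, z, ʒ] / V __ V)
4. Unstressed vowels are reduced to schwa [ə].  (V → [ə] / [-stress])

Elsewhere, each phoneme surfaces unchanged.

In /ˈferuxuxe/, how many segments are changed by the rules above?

4

Segments that undergo a rule: /r/ → [ɾ] (rule 2); /u/ → [ə] (rule 4); /u/ → [ə] (rule 4); /e/ → [ə] (rule 4).
All other segments surface unchanged.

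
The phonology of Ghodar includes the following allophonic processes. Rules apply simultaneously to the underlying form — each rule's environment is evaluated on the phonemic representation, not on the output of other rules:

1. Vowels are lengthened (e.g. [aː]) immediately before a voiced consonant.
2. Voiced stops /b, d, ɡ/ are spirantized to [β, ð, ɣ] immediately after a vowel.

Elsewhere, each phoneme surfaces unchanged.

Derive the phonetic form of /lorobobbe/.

[loːroːβoːβbe]

/o/ — between /l/ and /r/, before a voiced consonant — surfaces as [oː] (rule 1).
/o/ meets the environment for rule 1 (before a voiced consonant) → [oː].
/b/ — between /o/ and /o/, immediately after a vowel — surfaces as [β] (rule 2).
Rule 1 applies to /o/ (between /b/ and /b/: before a voiced consonant) → [oː].
/b/ (between /o/ and /b/) occurs immediately after a vowel → [β] by rule 2.
/b/ (between /b/ and /e/) is in the target of rule 2 but the environment (immediately after a vowel) is not met → [b].
/e/ — word-final; rule 1 does not apply here → [e].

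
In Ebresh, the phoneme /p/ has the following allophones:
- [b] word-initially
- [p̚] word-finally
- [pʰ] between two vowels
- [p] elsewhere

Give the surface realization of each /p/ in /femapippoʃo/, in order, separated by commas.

Occurrence 1 (position 5): between two vowels → [pʰ].
Occurrence 2 (position 7): no conditioning environment matches → elsewhere allophone [p].
Occurrence 3 (position 8): no conditioning environment matches → elsewhere allophone [p].

[pʰ], [p], [p]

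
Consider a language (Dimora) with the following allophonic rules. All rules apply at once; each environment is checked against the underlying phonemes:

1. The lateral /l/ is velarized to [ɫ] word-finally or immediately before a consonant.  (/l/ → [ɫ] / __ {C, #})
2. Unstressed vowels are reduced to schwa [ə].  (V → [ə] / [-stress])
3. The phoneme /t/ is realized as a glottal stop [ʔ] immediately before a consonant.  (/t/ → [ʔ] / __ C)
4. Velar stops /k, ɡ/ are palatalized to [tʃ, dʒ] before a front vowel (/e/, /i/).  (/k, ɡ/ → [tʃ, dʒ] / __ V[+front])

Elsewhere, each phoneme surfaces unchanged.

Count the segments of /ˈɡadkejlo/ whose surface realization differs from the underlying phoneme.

3

Segments that undergo a rule: /k/ → [tʃ] (rule 4); /e/ → [ə] (rule 2); /o/ → [ə] (rule 2).
All other segments surface unchanged.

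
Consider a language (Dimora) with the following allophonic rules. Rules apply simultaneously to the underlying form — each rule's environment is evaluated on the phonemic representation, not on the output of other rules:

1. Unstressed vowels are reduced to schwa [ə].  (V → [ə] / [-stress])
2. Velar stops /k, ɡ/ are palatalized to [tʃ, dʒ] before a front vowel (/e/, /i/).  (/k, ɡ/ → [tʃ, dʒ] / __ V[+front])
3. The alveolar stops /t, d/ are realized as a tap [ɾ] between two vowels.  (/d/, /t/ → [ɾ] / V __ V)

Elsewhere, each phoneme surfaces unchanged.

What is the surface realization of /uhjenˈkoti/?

/u/ (word-initial) occurs in an unstressed syllable → [ə] by rule 1.
/h/ (between /u/ and /j/) is unaffected → [h].
/j/ stays [j].
/e/ — between /j/ and /n/, in an unstressed syllable — surfaces as [ə] (rule 1).
/n/ (between /e/ and /k/) is unaffected → [n].
/k/ (between /n/ and /o/) is in the target of rule 2 but the environment (before a front vowel) is not met → [k].
/o/ (between /k/ and /t/): rule 1 targets it, but not in an unstressed syllable → unchanged [o].
/t/ (between /o/ and /i/): between two vowels, so rule 3 applies → [ɾ].
/i/ meets the environment for rule 1 (in an unstressed syllable) → [ə].

[əhjənˈkoɾə]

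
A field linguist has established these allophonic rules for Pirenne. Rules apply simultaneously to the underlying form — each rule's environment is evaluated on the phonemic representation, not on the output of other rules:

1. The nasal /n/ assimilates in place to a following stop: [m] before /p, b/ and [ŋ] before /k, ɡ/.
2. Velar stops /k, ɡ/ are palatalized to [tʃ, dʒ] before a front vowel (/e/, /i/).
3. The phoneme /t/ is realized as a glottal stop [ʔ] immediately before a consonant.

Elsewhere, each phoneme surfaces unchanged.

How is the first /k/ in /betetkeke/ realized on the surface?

[tʃ]

/k/ meets the environment for rule 2 (before a front vowel) → [tʃ].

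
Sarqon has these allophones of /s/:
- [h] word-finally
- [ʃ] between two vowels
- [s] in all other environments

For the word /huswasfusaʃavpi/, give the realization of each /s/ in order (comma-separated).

Occurrence 1 (position 3): no conditioning environment matches → elsewhere allophone [s].
Occurrence 2 (position 6): no conditioning environment matches → elsewhere allophone [s].
Occurrence 3 (position 9): between two vowels → [ʃ].

[s], [s], [ʃ]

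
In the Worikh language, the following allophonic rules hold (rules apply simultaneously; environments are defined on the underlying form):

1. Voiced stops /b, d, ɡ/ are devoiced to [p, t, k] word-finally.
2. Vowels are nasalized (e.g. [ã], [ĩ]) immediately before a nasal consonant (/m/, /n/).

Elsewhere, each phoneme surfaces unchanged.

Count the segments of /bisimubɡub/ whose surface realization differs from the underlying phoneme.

2

Segments that undergo a rule: /i/ → [ĩ] (rule 2); /b/ → [p] (rule 1).
All other segments surface unchanged.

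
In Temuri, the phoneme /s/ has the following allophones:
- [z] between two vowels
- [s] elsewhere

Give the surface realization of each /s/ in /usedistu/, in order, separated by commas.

Occurrence 1 (position 2): between two vowels → [z].
Occurrence 2 (position 6): no conditioning environment matches → elsewhere allophone [s].

[z], [s]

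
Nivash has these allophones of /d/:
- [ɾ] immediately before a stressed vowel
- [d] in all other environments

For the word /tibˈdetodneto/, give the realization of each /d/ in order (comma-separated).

Occurrence 1 (position 4): immediately before a stressed vowel → [ɾ].
Occurrence 2 (position 8): no conditioning environment matches → elsewhere allophone [d].

[ɾ], [d]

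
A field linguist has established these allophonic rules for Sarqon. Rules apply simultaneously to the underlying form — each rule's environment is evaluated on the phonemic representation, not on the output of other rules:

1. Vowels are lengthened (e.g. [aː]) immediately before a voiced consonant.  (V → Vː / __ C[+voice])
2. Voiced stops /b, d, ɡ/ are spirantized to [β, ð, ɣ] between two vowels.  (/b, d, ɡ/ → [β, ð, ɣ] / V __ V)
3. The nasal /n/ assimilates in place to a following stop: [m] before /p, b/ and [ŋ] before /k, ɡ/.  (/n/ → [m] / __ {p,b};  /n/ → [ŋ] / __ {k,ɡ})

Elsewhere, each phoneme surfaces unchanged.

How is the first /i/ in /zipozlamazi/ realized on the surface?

[i]

/i/ (between /z/ and /p/) is in the target of rule 1 but the environment (before a voiced consonant) is not met → [i].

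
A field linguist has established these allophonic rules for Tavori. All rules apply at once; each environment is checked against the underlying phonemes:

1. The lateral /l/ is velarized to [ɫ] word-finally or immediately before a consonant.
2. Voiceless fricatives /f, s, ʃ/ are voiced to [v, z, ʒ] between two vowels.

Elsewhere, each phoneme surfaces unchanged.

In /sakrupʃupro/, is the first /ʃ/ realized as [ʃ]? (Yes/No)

Yes

/ʃ/ (between /p/ and /u/) is in the target of rule 2 but the environment (between two vowels) is not met → [ʃ].
The actual realization is [ʃ], which matches [ʃ].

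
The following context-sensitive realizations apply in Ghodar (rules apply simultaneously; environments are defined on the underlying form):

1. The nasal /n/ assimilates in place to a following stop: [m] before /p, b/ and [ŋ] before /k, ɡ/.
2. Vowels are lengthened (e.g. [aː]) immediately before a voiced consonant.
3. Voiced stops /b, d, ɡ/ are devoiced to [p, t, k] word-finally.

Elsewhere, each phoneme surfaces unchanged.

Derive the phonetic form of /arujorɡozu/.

[aːruːjoːrɡoːzu]

/a/ meets the environment for rule 2 (before a voiced consonant) → [aː].
/r/ (between /a/ and /u/) is unaffected → [r].
/u/ (between /r/ and /j/): before a voiced consonant, so rule 2 applies → [uː].
/j/ stays [j].
Rule 2 applies to /o/ (between /j/ and /r/: before a voiced consonant) → [oː].
/r/ (between /o/ and /ɡ/): no rule targets it → [r].
/ɡ/ (between /r/ and /o/): rule 3 targets it, but not word-finally → unchanged [ɡ].
/o/ (between /ɡ/ and /z/): before a voiced consonant, so rule 2 applies → [oː].
/z/ (between /o/ and /u/): no rule targets it → [z].
/u/ — word-final; rule 2 does not apply here → [u].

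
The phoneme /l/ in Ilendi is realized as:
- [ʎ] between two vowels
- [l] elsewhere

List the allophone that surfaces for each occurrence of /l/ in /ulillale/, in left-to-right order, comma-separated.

[ʎ], [l], [l], [ʎ]

Occurrence 1 (position 2): between two vowels → [ʎ].
Occurrence 2 (position 4): no conditioning environment matches → elsewhere allophone [l].
Occurrence 3 (position 5): no conditioning environment matches → elsewhere allophone [l].
Occurrence 4 (position 7): between two vowels → [ʎ].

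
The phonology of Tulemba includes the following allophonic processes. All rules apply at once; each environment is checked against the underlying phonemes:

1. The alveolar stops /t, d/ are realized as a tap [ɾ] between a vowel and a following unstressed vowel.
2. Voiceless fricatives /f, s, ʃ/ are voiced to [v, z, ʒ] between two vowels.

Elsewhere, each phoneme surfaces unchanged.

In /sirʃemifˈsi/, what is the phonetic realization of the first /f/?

[f]

/f/ (between /i/ and /s/): rule 2 targets it, but not between two vowels → unchanged [f].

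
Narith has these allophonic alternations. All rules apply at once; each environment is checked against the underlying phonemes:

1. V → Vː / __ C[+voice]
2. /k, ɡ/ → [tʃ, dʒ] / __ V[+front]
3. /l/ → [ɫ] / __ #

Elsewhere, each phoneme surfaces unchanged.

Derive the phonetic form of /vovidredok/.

[voːviːdreːdok]

/o/ meets the environment for rule 1 (before a voiced consonant) → [oː].
/i/ (between /v/ and /d/) occurs before a voiced consonant → [iː] by rule 1.
/e/ — between /r/ and /d/, before a voiced consonant — surfaces as [eː] (rule 1).
/o/ (between /d/ and /k/) is in the target of rule 1 but the environment (before a voiced consonant) is not met → [o].
/k/ — word-final; rule 2 does not apply here → [k].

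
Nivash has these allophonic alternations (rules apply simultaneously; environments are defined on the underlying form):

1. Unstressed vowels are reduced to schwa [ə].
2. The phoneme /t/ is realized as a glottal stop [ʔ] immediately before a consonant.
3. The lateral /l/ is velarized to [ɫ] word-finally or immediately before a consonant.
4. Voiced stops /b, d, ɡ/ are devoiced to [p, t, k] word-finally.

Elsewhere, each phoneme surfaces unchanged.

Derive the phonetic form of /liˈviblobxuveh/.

/l/ (word-initial): rule 3 targets it, but not word-finally or immediately before a consonant → unchanged [l].
Rule 1 applies to /i/ (between /l/ and /v/: in an unstressed syllable) → [ə].
/v/ (between /i/ and /i/): no rule targets it → [v].
/i/ — between /v/ and /b/; rule 1 does not apply here → [i].
/b/ (between /i/ and /l/) is in the target of rule 4 but the environment (word-finally) is not met → [b].
/l/ — between /b/ and /o/; rule 3 does not apply here → [l].
Rule 1 applies to /o/ (between /l/ and /b/: in an unstressed syllable) → [ə].
/b/ (between /o/ and /x/): rule 4 targets it, but not word-finally → unchanged [b].
/x/ stays [x].
/u/ — between /x/ and /v/, in an unstressed syllable — surfaces as [ə] (rule 1).
/v/ (between /u/ and /e/) is unaffected → [v].
/e/ meets the environment for rule 1 (in an unstressed syllable) → [ə].
/h/ stays [h].

[ləˈvibləbxəvəh]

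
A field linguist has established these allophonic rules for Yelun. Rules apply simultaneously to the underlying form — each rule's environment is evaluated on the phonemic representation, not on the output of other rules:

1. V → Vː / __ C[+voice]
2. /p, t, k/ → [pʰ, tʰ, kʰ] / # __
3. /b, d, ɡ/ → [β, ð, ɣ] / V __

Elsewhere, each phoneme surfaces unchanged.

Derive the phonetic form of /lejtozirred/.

[leːjtoːziːrreːð]

/l/ — not in any rule's target class → [l].
/e/ (between /l/ and /j/) occurs before a voiced consonant → [eː] by rule 1.
/j/ (between /e/ and /t/) is unaffected → [j].
/t/ (between /j/ and /o/) fails the environment for rule 2, so it stays [t].
Rule 1 applies to /o/ (between /t/ and /z/: before a voiced consonant) → [oː].
/z/ (between /o/ and /i/): no rule targets it → [z].
/i/ — between /z/ and /r/, before a voiced consonant — surfaces as [iː] (rule 1).
/r/ stays [r].
/r/ — not in any rule's target class → [r].
/e/ — between /r/ and /d/, before a voiced consonant — surfaces as [eː] (rule 1).
/d/ (word-final) occurs immediately after a vowel → [ð] by rule 3.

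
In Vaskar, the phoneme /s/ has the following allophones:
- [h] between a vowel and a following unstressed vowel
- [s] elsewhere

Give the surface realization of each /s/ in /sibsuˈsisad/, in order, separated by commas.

Occurrence 1 (position 1): no conditioning environment matches → elsewhere allophone [s].
Occurrence 2 (position 4): no conditioning environment matches → elsewhere allophone [s].
Occurrence 3 (position 6): no conditioning environment matches → elsewhere allophone [s].
Occurrence 4 (position 8): between a vowel and a following unstressed vowel → [h].

[s], [s], [s], [h]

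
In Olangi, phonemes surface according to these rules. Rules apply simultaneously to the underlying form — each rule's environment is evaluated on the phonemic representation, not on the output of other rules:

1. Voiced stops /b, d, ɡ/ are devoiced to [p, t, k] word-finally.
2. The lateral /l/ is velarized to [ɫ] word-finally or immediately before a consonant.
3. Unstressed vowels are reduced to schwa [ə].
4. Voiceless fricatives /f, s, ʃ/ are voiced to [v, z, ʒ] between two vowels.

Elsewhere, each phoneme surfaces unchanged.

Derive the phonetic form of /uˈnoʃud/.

[əˈnoʒət]

/u/ meets the environment for rule 3 (in an unstressed syllable) → [ə].
/n/ (between /u/ and /o/) is unaffected → [n].
/o/ (between /n/ and /ʃ/) is in the target of rule 3 but the environment (in an unstressed syllable) is not met → [o].
/ʃ/ (between /o/ and /u/): between two vowels, so rule 4 applies → [ʒ].
Rule 3 applies to /u/ (between /ʃ/ and /d/: in an unstressed syllable) → [ə].
/d/ — word-final, word-finally — surfaces as [t] (rule 1).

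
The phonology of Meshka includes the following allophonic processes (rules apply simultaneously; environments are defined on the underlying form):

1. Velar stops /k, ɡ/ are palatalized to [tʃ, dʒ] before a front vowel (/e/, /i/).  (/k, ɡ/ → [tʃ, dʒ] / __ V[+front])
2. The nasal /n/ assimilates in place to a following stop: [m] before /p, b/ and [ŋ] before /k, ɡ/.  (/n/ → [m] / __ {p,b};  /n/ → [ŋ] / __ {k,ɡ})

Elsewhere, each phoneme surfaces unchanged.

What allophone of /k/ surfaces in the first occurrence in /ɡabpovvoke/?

[tʃ]

Rule 1 applies to /k/ (between /o/ and /e/: before a front vowel) → [tʃ].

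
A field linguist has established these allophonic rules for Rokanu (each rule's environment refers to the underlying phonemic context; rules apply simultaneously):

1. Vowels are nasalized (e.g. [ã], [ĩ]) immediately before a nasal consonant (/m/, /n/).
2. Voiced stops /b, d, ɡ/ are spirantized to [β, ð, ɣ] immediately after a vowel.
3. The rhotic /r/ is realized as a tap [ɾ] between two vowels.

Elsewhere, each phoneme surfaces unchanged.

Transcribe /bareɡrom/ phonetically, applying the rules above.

/b/ (word-initial) is in the target of rule 2 but the environment (immediately after a vowel) is not met → [b].
/a/ (between /b/ and /r/) fails the environment for rule 1, so it stays [a].
/r/ (between /a/ and /e/): between two vowels, so rule 3 applies → [ɾ].
/e/ (between /r/ and /ɡ/): rule 1 targets it, but not before a nasal consonant → unchanged [e].
/ɡ/ meets the environment for rule 2 (immediately after a vowel) → [ɣ].
/r/ — between /ɡ/ and /o/; rule 3 does not apply here → [r].
Rule 1 applies to /o/ (between /r/ and /m/: before a nasal consonant) → [õ].
/m/ (word-final) is unaffected → [m].

[baɾeɣrõm]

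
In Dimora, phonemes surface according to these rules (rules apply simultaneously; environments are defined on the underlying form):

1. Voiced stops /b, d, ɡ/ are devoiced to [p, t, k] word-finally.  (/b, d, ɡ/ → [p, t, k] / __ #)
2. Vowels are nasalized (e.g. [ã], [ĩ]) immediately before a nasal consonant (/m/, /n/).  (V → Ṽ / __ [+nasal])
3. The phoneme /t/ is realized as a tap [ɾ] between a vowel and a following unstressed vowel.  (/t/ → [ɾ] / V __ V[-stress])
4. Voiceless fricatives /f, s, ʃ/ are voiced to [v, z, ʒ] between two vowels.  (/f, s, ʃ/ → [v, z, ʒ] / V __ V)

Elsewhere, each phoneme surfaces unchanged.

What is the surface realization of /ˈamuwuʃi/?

/a/ (word-initial) occurs before a nasal consonant → [ã] by rule 2.
/m/ (between /a/ and /u/) is unaffected → [m].
/u/ (between /m/ and /w/): rule 2 targets it, but not before a nasal consonant → unchanged [u].
/w/ — not in any rule's target class → [w].
/u/ — between /w/ and /ʃ/; rule 2 does not apply here → [u].
Rule 4 applies to /ʃ/ (between /u/ and /i/: between two vowels) → [ʒ].
/i/ (word-final) fails the environment for rule 2, so it stays [i].

[ˈãmuwuʒi]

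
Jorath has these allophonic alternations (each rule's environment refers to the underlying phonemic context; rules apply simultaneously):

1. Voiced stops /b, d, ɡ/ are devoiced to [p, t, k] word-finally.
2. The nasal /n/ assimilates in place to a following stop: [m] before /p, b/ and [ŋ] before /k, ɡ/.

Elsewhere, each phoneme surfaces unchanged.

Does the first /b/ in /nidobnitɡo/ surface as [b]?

/b/ (between /o/ and /n/) is in the target of rule 1 but the environment (word-finally) is not met → [b].
The actual realization is [b], which matches [b].

Yes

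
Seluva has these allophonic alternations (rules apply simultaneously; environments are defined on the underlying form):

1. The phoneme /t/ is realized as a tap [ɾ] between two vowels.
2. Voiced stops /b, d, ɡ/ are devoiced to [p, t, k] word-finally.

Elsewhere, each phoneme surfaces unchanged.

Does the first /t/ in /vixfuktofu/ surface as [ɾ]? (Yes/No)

/t/ — between /k/ and /o/; rule 1 does not apply here → [t].
The actual realization is [t], not [ɾ].

No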